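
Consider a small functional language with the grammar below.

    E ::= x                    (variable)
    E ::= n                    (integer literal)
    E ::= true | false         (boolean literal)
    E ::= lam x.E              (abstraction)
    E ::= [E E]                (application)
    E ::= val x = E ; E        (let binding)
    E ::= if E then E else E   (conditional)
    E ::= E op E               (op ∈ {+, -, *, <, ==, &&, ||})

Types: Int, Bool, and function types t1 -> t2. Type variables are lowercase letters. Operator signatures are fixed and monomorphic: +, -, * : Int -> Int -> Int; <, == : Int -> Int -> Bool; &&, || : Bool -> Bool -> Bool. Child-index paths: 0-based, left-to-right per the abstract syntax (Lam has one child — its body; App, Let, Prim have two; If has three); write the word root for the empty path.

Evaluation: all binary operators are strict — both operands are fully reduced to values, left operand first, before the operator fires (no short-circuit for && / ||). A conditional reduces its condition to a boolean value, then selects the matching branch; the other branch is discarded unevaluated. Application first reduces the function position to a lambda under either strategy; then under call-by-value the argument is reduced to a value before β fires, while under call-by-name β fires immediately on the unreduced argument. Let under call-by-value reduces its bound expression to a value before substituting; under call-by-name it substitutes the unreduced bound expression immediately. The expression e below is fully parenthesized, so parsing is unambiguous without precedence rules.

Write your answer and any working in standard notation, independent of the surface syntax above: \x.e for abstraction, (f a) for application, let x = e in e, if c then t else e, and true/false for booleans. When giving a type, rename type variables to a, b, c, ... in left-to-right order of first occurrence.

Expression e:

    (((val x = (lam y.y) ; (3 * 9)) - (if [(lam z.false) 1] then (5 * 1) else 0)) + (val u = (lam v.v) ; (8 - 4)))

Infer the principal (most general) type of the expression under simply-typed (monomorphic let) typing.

Answer: Int

Derivation:
y : a
\y._ : a -> a
let x : a -> a
  unify Int ~ Int
  unify Int ~ Int
  unify Int ~ Int
\z._ : b -> Bool
  unify b -> Bool ~ Int -> c
  unify b ~ Int
  unify Bool ~ c
_ _ : Bool
  unify Bool ~ Bool
  unify Int ~ Int
  unify Int ~ Int
  unify Int ~ Int
  unify Int ~ Int
  unify Int ~ Int
v : d
\v._ : d -> d
let u : d -> d
  unify Int ~ Int
  unify Int ~ Int
  unify Int ~ Int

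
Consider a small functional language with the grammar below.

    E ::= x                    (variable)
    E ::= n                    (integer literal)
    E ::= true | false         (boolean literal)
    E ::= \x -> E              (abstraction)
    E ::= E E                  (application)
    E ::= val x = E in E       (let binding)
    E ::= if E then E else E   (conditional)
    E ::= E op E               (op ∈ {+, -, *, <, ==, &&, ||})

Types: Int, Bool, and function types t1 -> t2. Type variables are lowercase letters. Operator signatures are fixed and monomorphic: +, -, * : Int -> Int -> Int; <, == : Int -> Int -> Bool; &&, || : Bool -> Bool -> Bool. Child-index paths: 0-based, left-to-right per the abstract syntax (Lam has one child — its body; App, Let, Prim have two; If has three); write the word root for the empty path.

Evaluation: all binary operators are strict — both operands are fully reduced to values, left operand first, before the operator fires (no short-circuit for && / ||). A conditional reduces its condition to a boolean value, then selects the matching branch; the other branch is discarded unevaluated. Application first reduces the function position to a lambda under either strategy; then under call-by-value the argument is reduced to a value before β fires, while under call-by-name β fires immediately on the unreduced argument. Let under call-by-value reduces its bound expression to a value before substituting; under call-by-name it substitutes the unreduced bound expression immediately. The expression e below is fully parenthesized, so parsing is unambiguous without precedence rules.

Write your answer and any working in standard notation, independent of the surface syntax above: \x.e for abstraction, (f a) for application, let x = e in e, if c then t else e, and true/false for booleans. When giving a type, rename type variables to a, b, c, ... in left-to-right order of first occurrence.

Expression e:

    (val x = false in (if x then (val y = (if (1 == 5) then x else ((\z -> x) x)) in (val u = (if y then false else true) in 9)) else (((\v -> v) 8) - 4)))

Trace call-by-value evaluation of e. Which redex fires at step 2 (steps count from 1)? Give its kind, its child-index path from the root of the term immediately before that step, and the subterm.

Answer: if at root : (if false then (let y = (if (1 == 5) then false else ((\z.false) false)) in (let u = (if y then false else true) in 9)) else (((\v.v) 8) - 4))

Trace:
step 0: (let x = false in (if x then (let y = (if (1 == 5) then x else ((\z.x) x)) in (let u = (if y then false else true) in 9)) else (((\v.v) 8) - 4)))
step 1: [let@root] (if false then (let y = (if (1 == 5) then false else ((\z.false) false)) in (let u = (if y then false else true) in 9)) else (((\v.v) 8) - 4))
step 2: [if@root] (((\v.v) 8) - 4)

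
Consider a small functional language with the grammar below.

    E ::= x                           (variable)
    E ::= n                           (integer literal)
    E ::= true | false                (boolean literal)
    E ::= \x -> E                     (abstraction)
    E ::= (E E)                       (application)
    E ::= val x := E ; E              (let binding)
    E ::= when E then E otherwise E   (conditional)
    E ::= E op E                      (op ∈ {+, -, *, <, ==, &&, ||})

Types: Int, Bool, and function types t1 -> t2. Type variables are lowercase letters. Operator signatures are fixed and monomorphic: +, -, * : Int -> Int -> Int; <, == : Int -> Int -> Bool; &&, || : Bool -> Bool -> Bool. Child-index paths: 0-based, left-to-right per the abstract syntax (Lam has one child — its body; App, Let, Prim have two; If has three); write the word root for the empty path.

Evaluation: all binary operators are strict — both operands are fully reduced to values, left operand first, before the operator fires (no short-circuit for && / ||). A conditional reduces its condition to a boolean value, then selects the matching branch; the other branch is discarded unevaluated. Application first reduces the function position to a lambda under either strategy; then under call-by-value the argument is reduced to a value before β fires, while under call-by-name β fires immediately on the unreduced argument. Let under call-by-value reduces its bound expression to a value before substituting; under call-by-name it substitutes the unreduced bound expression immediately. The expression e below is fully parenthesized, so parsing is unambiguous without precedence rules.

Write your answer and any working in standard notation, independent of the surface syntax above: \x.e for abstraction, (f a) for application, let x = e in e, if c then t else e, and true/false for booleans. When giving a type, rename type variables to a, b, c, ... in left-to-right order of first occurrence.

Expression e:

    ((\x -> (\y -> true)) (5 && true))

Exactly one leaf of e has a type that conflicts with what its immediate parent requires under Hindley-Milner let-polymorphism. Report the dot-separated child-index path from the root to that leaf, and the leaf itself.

Working:
\y._ : b -> Bool
\x._ : a -> b -> Bool
  unify Int ~ Bool
  FAIL: mismatch Int ~ Bool

Answer: 1.0 : 5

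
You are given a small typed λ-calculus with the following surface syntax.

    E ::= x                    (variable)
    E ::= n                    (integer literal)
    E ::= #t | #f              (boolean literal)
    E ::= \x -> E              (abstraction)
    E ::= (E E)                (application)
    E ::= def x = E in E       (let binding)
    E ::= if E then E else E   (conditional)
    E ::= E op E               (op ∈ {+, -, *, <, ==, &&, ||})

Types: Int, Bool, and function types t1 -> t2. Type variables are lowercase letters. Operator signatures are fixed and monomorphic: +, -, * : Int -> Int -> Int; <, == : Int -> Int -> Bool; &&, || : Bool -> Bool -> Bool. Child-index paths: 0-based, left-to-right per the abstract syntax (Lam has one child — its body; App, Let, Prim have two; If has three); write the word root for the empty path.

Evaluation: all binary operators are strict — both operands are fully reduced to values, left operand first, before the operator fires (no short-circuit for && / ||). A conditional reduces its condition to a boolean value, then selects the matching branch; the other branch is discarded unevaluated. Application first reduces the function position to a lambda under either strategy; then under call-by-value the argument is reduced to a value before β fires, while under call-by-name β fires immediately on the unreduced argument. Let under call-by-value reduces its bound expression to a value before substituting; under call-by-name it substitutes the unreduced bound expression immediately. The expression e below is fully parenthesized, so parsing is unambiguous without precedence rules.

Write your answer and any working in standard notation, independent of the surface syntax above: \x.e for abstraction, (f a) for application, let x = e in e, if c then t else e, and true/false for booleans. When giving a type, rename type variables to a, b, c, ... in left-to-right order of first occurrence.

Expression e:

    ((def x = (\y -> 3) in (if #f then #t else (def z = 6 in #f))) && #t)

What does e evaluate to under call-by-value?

Answer: false

Derivation:
step 0: ((let x = (\y.3) in (if false then true else (let z = 6 in false))) && true)
step 1: [let@0] ((if false then true else (let z = 6 in false)) && true)
step 2: [if@0] ((let z = 6 in false) && true)
step 3: [let@0] (false && true)
step 4: [delta@root] false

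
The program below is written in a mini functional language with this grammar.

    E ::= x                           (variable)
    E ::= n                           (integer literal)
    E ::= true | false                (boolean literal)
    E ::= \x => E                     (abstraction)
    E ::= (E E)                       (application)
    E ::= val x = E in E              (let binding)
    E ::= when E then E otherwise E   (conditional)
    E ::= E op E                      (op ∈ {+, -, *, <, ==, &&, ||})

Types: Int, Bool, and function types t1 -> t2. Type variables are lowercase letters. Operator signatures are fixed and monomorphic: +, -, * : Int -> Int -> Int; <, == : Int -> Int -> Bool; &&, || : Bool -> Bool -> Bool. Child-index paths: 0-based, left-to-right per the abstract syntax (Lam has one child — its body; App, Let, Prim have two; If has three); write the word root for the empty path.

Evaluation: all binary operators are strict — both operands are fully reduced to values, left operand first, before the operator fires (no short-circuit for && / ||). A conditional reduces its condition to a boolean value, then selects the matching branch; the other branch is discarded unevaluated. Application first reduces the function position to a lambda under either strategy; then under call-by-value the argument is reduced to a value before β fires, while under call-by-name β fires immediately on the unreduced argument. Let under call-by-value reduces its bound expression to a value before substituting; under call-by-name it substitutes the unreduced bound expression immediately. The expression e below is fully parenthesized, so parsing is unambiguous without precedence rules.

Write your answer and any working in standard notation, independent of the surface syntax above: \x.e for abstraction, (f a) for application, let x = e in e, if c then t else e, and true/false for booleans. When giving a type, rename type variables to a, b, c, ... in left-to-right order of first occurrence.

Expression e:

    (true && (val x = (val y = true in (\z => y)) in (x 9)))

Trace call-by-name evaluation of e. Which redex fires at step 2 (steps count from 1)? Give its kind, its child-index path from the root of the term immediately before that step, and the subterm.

Answer: let at 1.0 : (let y = true in (\z.y))

Trace:
step 0: (true && (let x = (let y = true in (\z.y)) in (x 9)))
step 1: [let@1] (true && ((let y = true in (\z.y)) 9))
step 2: [let@1.0] (true && ((\z.true) 9))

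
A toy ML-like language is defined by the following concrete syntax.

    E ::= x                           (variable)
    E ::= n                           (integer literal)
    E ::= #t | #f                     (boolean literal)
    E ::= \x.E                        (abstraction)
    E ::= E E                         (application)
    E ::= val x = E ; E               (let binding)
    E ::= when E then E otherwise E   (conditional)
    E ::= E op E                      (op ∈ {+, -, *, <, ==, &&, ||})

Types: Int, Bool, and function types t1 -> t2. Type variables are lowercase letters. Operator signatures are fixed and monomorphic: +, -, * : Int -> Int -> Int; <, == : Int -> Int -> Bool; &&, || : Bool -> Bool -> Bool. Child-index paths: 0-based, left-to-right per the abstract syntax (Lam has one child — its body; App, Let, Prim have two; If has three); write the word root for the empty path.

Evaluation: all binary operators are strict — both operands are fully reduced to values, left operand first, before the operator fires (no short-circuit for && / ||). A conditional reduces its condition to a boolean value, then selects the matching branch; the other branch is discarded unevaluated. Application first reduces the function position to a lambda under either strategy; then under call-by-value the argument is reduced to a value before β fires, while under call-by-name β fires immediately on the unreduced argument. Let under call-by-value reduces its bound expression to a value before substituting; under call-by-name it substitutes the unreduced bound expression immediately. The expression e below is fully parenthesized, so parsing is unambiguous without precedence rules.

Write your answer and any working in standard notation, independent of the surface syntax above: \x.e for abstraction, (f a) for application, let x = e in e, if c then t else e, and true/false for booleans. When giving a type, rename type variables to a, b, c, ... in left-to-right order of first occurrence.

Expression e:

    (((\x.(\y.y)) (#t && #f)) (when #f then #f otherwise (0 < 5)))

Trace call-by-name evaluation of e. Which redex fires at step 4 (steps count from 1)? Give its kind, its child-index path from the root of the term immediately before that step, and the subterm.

Answer: delta at root : (0 < 5)

Trace:
step 0: (((\x.(\y.y)) (true && false)) (if false then false else (0 < 5)))
step 1: [beta@0] ((\y.y) (if false then false else (0 < 5)))
step 2: [beta@root] (if false then false else (0 < 5))
step 3: [if@root] (0 < 5)
step 4: [delta@root] true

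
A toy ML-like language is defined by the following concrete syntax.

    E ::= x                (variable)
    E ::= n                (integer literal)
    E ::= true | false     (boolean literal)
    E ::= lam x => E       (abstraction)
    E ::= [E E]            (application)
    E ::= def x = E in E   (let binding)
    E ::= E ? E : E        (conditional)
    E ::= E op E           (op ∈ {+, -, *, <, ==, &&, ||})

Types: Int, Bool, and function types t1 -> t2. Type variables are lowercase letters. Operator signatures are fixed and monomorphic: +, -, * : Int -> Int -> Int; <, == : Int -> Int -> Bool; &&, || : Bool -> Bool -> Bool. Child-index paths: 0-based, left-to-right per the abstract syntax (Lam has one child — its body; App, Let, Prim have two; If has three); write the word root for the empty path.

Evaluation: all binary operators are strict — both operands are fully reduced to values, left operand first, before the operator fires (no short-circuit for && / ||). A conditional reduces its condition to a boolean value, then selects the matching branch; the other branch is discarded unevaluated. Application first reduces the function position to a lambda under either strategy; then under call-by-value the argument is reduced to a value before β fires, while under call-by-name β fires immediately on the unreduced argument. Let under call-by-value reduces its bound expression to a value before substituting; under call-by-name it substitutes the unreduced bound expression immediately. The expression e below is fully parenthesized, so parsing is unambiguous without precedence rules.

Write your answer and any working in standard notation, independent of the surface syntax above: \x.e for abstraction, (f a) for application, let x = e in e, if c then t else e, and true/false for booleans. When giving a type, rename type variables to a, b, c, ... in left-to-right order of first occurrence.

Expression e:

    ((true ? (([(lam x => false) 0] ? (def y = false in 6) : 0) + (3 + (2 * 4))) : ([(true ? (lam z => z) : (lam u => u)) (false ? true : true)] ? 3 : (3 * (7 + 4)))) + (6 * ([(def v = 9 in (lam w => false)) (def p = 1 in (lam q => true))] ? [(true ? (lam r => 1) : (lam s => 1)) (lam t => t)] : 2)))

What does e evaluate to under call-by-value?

Trace:
step 0: ((if true then ((if ((\x.false) 0) then (let y = false in 6) else 0) + (3 + (2 * 4))) else (if ((if true then (\z.z) else (\u.u)) (if false then true else true)) then 3 else (3 * (7 + 4)))) + (6 * (if ((let v = 9 in (\w.false)) (let p = 1 in (\q.true))) then ((if true then (\r.1) else (\s.1)) (\t.t)) else 2)))
step 1: [if@0] (((if ((\x.false) 0) then (let y = false in 6) else 0) + (3 + (2 * 4))) + (6 * (if ((let v = 9 in (\w.false)) (let p = 1 in (\q.true))) then ((if true then (\r.1) else (\s.1)) (\t.t)) else 2)))
step 2: [beta@0.0.0] (((if false then (let y = false in 6) else 0) + (3 + (2 * 4))) + (6 * (if ((let v = 9 in (\w.false)) (let p = 1 in (\q.true))) then ((if true then (\r.1) else (\s.1)) (\t.t)) else 2)))
step 3: [if@0.0] ((0 + (3 + (2 * 4))) + (6 * (if ((let v = 9 in (\w.false)) (let p = 1 in (\q.true))) then ((if true then (\r.1) else (\s.1)) (\t.t)) else 2)))
step 4: [delta@0.1.1] ((0 + (3 + 8)) + (6 * (if ((let v = 9 in (\w.false)) (let p = 1 in (\q.true))) then ((if true then (\r.1) else (\s.1)) (\t.t)) else 2)))
step 5: [delta@0.1] ((0 + 11) + (6 * (if ((let v = 9 in (\w.false)) (let p = 1 in (\q.true))) then ((if true then (\r.1) else (\s.1)) (\t.t)) else 2)))
step 6: [delta@0] (11 + (6 * (if ((let v = 9 in (\w.false)) (let p = 1 in (\q.true))) then ((if true then (\r.1) else (\s.1)) (\t.t)) else 2)))
step 7: [let@1.1.0.0] (11 + (6 * (if ((\w.false) (let p = 1 in (\q.true))) then ((if true then (\r.1) else (\s.1)) (\t.t)) else 2)))
step 8: [let@1.1.0.1] (11 + (6 * (if ((\w.false) (\q.true)) then ((if true then (\r.1) else (\s.1)) (\t.t)) else 2)))
step 9: [beta@1.1.0] (11 + (6 * (if false then ((if true then (\r.1) else (\s.1)) (\t.t)) else 2)))
step 10: [if@1.1] (11 + (6 * 2))
step 11: [delta@1] (11 + 12)
step 12: [delta@root] 23

Answer: 23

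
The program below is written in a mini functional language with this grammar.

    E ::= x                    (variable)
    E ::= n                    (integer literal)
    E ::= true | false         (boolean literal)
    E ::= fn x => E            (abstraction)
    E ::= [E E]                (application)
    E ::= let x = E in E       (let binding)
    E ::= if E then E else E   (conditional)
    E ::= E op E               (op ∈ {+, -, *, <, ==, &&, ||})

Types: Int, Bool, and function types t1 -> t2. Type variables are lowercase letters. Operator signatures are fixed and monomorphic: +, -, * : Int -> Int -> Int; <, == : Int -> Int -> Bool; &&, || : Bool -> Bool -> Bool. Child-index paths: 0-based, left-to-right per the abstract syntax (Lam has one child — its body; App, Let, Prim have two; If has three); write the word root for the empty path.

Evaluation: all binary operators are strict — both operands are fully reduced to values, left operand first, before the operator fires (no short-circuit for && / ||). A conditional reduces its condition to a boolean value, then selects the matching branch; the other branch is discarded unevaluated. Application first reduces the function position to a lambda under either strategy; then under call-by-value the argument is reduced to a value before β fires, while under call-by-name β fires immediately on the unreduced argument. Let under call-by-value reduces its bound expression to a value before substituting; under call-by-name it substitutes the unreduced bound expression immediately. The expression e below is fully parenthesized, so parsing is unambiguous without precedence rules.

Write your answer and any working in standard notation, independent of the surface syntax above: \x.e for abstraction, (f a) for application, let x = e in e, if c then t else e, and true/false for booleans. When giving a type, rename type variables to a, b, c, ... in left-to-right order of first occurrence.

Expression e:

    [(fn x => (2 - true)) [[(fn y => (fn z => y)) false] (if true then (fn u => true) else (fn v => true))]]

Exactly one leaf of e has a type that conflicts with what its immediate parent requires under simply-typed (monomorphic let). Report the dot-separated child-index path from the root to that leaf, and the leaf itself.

Derivation:
  unify Int ~ Int
  unify Bool ~ Int
  FAIL: mismatch Bool ~ Int

Answer: 0.0.1 : true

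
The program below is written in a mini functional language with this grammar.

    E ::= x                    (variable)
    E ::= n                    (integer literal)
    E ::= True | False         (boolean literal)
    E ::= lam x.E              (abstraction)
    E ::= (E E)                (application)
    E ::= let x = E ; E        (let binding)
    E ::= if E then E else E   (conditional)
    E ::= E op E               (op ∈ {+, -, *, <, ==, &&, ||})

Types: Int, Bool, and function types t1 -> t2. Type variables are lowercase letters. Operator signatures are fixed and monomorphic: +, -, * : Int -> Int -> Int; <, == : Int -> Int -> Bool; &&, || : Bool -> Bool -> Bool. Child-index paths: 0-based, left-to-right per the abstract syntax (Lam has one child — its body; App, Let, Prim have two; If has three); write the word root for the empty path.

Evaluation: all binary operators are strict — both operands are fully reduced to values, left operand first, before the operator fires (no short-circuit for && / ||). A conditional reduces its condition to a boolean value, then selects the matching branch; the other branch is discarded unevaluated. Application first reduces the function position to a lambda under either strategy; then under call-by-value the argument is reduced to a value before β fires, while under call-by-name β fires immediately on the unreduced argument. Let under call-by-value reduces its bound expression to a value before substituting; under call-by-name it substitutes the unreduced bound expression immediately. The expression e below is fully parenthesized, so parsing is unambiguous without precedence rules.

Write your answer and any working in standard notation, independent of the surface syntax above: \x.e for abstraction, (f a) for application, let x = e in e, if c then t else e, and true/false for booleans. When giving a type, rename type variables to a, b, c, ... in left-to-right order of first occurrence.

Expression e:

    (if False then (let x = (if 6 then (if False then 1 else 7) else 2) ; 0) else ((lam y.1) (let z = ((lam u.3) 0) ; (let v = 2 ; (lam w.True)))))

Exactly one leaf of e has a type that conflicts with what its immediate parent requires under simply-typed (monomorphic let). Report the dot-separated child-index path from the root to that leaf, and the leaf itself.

Trace:
  unify Bool ~ Bool
  unify Int ~ Bool
  FAIL: mismatch Int ~ Bool

Answer: 1.0.0 : 6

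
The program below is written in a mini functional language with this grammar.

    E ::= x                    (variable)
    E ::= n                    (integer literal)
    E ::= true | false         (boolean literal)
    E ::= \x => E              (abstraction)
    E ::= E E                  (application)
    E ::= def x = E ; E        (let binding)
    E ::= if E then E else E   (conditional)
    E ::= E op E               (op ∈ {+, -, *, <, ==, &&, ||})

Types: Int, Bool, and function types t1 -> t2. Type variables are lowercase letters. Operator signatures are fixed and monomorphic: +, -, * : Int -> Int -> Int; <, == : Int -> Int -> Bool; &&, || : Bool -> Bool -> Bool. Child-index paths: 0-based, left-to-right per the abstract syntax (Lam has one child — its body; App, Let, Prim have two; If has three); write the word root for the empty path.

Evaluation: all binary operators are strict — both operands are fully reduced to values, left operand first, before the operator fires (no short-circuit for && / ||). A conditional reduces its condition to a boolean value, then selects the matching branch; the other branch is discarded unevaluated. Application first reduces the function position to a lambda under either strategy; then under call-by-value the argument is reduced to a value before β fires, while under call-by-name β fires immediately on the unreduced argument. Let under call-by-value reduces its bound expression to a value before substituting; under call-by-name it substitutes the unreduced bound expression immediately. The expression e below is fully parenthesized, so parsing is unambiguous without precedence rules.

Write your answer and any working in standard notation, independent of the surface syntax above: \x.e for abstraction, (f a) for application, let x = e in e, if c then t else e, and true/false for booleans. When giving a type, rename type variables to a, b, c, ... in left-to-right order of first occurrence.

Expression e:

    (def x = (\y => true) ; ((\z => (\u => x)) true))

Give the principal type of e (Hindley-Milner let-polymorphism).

Answer: a -> b -> Bool

Trace:
\y._ : a -> Bool
let x : forall. a -> Bool
x : d -> Bool
\u._ : c -> d -> Bool
\z._ : b -> c -> d -> Bool
  unify b -> c -> d -> Bool ~ Bool -> e
  unify b ~ Bool
  unify c -> d -> Bool ~ e
_ _ : c -> d -> Bool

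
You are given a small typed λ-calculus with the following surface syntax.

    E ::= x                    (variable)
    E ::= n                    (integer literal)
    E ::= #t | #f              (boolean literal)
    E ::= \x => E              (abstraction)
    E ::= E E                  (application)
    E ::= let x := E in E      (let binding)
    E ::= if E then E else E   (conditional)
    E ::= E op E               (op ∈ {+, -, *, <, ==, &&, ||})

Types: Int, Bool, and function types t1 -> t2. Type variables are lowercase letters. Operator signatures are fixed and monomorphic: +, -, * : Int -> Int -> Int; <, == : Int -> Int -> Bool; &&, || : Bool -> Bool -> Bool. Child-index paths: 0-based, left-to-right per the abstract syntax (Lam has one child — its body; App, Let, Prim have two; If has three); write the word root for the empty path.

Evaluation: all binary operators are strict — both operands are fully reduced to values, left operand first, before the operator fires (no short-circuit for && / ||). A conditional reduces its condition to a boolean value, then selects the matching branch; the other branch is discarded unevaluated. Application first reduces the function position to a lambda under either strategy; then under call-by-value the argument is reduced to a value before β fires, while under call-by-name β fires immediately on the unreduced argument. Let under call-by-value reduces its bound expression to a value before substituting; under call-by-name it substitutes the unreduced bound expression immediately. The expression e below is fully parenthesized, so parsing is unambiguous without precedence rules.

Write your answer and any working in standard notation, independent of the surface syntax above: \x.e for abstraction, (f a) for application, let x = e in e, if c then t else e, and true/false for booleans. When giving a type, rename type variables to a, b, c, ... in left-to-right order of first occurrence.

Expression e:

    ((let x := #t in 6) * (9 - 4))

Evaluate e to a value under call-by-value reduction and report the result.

Answer: 30

Working:
step 0: ((let x = true in 6) * (9 - 4))
step 1: [let@0] (6 * (9 - 4))
step 2: [delta@1] (6 * 5)
step 3: [delta@root] 30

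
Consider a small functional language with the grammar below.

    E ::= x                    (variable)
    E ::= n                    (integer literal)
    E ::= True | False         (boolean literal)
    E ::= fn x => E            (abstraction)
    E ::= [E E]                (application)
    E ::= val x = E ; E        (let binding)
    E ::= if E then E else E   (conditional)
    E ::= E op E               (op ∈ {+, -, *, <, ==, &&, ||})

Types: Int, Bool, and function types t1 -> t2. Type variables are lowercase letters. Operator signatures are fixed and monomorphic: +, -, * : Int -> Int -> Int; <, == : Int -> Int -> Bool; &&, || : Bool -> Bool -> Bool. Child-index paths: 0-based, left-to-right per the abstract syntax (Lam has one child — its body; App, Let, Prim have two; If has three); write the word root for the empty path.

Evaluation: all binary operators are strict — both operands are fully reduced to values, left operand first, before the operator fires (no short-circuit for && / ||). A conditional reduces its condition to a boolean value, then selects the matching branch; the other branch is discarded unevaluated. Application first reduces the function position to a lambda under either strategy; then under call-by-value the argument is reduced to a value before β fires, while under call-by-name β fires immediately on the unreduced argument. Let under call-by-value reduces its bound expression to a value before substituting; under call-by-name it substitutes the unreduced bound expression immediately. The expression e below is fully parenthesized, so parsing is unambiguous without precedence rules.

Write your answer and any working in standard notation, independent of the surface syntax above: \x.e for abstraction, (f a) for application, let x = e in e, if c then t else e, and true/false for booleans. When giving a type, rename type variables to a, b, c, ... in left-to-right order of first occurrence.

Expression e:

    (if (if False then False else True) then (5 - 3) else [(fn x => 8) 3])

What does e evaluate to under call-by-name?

Trace:
step 0: (if (if false then false else true) then (5 - 3) else ((\x.8) 3))
step 1: [if@0] (if true then (5 - 3) else ((\x.8) 3))
step 2: [if@root] (5 - 3)
step 3: [delta@root] 2

Answer: 2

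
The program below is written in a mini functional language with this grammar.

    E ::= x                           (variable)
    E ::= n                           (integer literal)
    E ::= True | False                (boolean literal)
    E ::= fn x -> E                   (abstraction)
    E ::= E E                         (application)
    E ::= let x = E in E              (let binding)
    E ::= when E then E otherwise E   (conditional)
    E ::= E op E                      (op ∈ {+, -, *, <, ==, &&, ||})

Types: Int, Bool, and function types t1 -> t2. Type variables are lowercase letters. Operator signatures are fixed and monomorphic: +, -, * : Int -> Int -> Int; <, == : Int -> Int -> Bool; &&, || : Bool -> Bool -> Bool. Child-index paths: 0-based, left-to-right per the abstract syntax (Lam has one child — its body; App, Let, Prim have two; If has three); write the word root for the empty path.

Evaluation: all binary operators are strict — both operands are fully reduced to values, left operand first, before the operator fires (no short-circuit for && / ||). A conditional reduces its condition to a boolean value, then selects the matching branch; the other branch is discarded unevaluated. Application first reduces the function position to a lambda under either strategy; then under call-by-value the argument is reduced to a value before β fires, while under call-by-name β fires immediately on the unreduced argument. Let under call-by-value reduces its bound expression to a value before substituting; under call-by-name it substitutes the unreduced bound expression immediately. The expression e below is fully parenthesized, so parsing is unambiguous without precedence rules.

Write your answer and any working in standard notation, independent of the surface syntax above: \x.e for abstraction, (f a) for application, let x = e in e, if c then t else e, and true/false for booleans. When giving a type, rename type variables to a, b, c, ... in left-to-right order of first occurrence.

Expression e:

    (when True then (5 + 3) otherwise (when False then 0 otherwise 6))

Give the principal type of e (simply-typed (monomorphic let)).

Answer: Int

Working:
  unify Bool ~ Bool
  unify Int ~ Int
  unify Int ~ Int
  unify Bool ~ Bool
  unify Int ~ Int
  unify Int ~ Int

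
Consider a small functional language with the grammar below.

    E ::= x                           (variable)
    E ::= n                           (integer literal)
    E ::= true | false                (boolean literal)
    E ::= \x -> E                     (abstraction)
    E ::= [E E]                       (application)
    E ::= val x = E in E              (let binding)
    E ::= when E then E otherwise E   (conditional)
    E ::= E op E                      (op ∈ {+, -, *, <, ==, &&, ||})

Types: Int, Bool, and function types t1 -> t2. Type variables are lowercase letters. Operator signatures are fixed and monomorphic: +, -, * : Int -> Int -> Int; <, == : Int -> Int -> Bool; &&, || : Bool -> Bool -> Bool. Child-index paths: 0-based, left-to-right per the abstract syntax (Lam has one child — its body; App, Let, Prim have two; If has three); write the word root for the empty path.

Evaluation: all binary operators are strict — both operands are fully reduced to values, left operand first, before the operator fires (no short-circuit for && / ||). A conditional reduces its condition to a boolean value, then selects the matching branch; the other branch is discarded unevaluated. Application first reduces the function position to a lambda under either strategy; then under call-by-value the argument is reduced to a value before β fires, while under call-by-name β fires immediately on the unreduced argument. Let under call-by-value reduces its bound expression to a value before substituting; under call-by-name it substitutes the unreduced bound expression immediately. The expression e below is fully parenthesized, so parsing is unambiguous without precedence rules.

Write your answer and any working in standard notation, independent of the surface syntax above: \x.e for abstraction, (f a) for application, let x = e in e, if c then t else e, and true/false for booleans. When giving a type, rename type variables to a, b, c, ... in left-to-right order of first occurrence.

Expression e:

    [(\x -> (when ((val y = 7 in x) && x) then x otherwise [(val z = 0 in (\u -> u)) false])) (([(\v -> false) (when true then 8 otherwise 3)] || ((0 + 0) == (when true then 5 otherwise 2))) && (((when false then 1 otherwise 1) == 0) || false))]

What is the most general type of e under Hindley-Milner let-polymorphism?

Derivation:
let y : Int
x : a
  unify a ~ Bool
x : Bool
  unify Bool ~ Bool
  unify Bool ~ Bool
x : Bool
let z : Int
u : b
\u._ : b -> b
  unify b -> b ~ Bool -> c
  unify b ~ Bool
  unify Bool ~ c
_ _ : Bool
  unify Bool ~ Bool
\x._ : Bool -> Bool
\v._ : d -> Bool
  unify Bool ~ Bool
  unify Int ~ Int
  unify d -> Bool ~ Int -> e
  unify d ~ Int
  unify Bool ~ e
_ _ : Bool
  unify Bool ~ Bool
  unify Int ~ Int
  unify Int ~ Int
  unify Int ~ Int
  unify Bool ~ Bool
  unify Int ~ Int
  unify Int ~ Int
  unify Bool ~ Bool
  unify Bool ~ Bool
  unify Bool ~ Bool
  unify Int ~ Int
  unify Int ~ Int
  unify Int ~ Int
  unify Bool ~ Bool
  unify Bool ~ Bool
  unify Bool ~ Bool
  unify Bool -> Bool ~ Bool -> f
  unify Bool ~ Bool
  unify Bool ~ f
_ _ : Bool

Answer: Bool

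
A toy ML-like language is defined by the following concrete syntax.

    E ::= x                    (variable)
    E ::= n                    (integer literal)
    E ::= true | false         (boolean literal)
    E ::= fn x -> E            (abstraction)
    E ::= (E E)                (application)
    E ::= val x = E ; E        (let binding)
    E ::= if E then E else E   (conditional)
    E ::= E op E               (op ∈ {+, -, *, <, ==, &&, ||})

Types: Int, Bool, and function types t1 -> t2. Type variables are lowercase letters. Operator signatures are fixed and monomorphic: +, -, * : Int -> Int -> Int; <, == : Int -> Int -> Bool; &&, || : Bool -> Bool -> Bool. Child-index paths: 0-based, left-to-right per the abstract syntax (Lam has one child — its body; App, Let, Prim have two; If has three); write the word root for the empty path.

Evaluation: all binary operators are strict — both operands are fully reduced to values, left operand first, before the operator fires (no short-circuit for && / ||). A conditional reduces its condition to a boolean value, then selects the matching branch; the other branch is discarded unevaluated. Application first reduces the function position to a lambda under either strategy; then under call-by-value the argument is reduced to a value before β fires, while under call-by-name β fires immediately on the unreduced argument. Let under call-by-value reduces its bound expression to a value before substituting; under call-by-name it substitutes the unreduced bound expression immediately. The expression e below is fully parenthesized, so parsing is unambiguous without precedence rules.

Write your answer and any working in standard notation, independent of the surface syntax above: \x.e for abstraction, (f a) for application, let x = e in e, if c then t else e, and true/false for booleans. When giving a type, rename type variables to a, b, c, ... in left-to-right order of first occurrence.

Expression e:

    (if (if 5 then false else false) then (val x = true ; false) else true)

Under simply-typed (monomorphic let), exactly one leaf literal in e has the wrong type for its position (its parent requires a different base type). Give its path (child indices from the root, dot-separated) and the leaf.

Derivation:
  unify Int ~ Bool
  FAIL: mismatch Int ~ Bool

Answer: 0.0 : 5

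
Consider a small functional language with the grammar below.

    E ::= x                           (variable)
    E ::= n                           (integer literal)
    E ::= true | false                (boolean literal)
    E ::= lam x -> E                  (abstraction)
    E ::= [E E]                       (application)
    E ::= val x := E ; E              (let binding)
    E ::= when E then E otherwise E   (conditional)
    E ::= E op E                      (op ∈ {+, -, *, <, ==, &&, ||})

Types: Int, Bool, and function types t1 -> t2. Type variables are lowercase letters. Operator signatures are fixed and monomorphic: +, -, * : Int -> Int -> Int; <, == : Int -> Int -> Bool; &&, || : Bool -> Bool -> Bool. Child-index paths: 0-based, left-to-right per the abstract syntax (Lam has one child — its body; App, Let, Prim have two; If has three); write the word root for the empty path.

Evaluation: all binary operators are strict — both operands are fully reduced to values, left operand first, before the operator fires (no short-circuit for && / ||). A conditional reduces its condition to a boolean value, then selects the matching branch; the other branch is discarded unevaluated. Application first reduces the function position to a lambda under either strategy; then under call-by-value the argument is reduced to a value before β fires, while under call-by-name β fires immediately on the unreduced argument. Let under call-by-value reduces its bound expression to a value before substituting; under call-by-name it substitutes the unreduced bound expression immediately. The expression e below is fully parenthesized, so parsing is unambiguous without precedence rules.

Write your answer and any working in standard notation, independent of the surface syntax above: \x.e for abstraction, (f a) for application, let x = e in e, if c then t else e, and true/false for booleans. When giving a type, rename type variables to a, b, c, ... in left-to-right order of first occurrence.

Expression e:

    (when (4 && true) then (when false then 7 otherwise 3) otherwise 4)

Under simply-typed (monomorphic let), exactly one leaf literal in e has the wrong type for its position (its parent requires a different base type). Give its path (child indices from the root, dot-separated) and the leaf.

Answer: 0.0 : 4

Derivation:
  unify Int ~ Bool
  FAIL: mismatch Int ~ Bool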